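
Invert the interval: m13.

M3

First reduce the compound minor thirteenth to its simple form, a minor sixth.
Inverted interval numbers add to nine, so a sixth pairs with a third (6 + 3 = 9).
And minor becomes major under inversion, so we get a major third.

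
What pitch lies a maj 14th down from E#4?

F#2

Counting seven letter names plus an octave down from E lands on F.
A major fourteenth spans 23 semitones, so from E#4 the target pitch is F#2.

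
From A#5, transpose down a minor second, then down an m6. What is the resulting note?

B##4

Down a minor second from A#5: G##5 (1 semitone down).
A minor sixth down from G##5 is B##4.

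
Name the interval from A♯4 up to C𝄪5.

major third

A to C spans three letter names (A-B-C): a third.
Counting semitones, A#4→C##5 is 4, which is the major third.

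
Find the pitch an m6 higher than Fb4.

Dbb5

The sixth takes the letter from F up to D.
Moving 8 semitones up from Fb4 (the size of a minor sixth) reaches Dbb5.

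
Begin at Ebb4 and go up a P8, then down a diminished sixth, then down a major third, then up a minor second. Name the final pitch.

Up a perfect octave from Ebb4: Ebb5 (12 semitones up).
A diminished sixth down from Ebb5 is G4.
G4 down a major third → Eb4 (4 semitones).
Eb4 up a minor second → Fb4 (1 semitone).

Fb4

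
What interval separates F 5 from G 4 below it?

minor seventh

Descending from F5 to G4 is the same interval as ascending G4 to F5.
G to F spans seven letter names (G-A-B-C-D-E-F), so the interval is some kind of seventh.
A major seventh would be 11 semitones, but G4 to F5 is 10 — one semitone narrower, making it a minor seventh.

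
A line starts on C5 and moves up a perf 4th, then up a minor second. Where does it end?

C5 up a perfect fourth → F5 (5 semitones).
A minor second up from F5 is Gb5.

Gb5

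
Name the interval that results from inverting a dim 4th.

A5

Interval numbers invert to sum to nine: 4 + 5 = 9, so a fourth inverts to a fifth.
Quality inverts too: diminished becomes augmented. That makes the inversion an augmented fifth.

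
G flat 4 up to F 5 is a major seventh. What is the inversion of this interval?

The rule of nine gives the new number: 9 − 7 = 2, so a seventh becomes a second.
Quality inverts too: major becomes minor. That makes the inversion a minor second.

m2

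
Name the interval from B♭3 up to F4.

B to F spans five letter names (B-C-D-E-F) — that makes it a fifth of some quality.
Counting semitones, Bb3→F4 is 7, which is the perfect fifth.

P5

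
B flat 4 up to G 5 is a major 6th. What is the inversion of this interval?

The rule of nine gives the new number: 9 − 6 = 3, so a sixth becomes a third.
The quality also flips — major becomes minor — giving a minor third.

minor 3rd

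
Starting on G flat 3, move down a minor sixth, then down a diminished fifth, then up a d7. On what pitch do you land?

D flat 3

Gb3 down a minor sixth → Bb2 (8 semitones).
Bb2 down a diminished fifth → E2 (6 semitones).
A diminished seventh up from E2 is Db3.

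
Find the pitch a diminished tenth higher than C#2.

Eb3

Three letters up from C (plus an octave) reaches E.
A diminished tenth is 14 semitones; 14 semitones up from C#2 gives Eb3.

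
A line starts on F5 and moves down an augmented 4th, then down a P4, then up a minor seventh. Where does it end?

Fb5

An augmented fourth down from F5 is Cb5.
A perfect fourth down from Cb5 is Gb4.
Up a minor seventh from Gb4: Fb5 (10 semitones up).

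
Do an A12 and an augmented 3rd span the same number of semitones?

No

An augmented twelfth is 20 semitones but an augmented third is 5 semitones — different sizes.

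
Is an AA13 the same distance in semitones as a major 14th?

Both span 23 semitones: a doubly augmented thirteenth and a major fourteenth are the same chromatic distance.

Yes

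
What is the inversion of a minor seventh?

major 2nd

Inverted interval numbers add to nine, so a seventh pairs with a second (7 + 2 = 9).
Quality inverts too: minor becomes major. That makes the inversion a major second.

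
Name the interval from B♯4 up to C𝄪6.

major ninth

B to C spans two letter names (B-C), plus an octave: a ninth.
Counting semitones, B#4→C##6 is 14, which is the major ninth.
(Equivalently, a compound major second: a major second plus an octave.)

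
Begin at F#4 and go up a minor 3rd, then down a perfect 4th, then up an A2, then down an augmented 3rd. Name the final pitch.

Up a minor third from F#4: A4 (3 semitones up).
A4 down a perfect fourth → E4 (5 semitones).
An augmented second up from E4 is F##4.
F##4 down an augmented third → D4 (5 semitones).

D4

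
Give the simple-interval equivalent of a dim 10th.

diminished 3rd

Take out an octave (7 from the number): 10 − 7 = 3.
That makes a diminished tenth a compound diminished third — an octave plus a diminished third.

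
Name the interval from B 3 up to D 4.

m3

B to D spans three letter names (B-C-D), so the interval is some kind of third.
B3 to D4 is 3 semitones, a half step short of the major third (4), so this is minor.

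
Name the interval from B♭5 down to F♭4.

Descending from Bb5 to Fb4 is the same interval as ascending Fb4 to Bb5.
F to B spans four letter names (F-G-A-B), plus an octave — that makes it an eleventh of some quality.
Fb4 to Bb5 spans 18 semitones — one semitone wider than the perfect eleventh (17) — giving an augmented eleventh.
(Equivalently, a compound augmented fourth: an augmented fourth plus an octave.)

augmented eleventh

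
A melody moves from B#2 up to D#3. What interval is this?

minor 3rd

B to D spans three letter names (B-C-D) — that makes it a third of some quality.
A major third would be 4 semitones, but B#2 to D#3 is 3 — one semitone narrower, making it a minor third.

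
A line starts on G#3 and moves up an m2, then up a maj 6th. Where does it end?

F#4

Up a minor second from G#3: A3 (1 semitone up).
A major sixth up from A3 is F#4.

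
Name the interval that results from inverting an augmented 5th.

diminished 4th

Interval numbers invert to sum to nine: 5 + 4 = 9, so a fifth inverts to a fourth.
Quality inverts too: augmented becomes diminished. That makes the inversion a diminished fourth.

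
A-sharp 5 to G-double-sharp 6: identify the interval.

major 7th

A to G spans seven letter names (A-B-C-D-E-F-G), so the interval is some kind of seventh.
A#5 to G##6 is 11 semitones, matching the major seventh exactly, so the quality is major.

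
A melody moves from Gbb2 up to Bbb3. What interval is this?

major 10th

G to B spans three letter names (G-A-B), plus an octave — that makes it a tenth of some quality.
Gbb2 to Bbb3 is 16 semitones, matching the major tenth exactly, so the quality is major.
(Equivalently, a compound major third: a major third plus an octave.)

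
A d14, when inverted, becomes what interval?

augmented second

First reduce the compound diminished fourteenth to its simple form, a diminished seventh.
The rule of nine gives the new number: 9 − 7 = 2, so a seventh becomes a second.
The quality also flips — diminished becomes augmented — giving an augmented second.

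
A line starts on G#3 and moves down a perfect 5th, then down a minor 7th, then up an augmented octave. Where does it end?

D##3

Down a perfect fifth from G#3: C#3 (7 semitones down).
A minor seventh down from C#3 is D#2.
Up an augmented octave from D#2: D##3 (13 semitones up).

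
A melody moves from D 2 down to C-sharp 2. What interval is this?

Descending from D2 to C#2 is the same interval as ascending C#2 to D2.
C to D spans two letter names (C-D): a second.
A major second would be 2 semitones, but C#2 to D2 is 1 — one semitone narrower, making it a minor second.

minor second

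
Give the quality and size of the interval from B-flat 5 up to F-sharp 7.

augmented 12th

B to F spans five letter names (B-C-D-E-F), plus an octave, so the interval is some kind of twelfth.
The perfect twelfth is 19 semitones; here we have 20, one semitone wider: augmented.
(Equivalently, a compound augmented fifth: an augmented fifth plus an octave.)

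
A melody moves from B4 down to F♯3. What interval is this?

perfect 11th

Descending from B4 to F#3 is the same interval as ascending F#3 to B4.
F to B spans four letter names (F-G-A-B), plus an octave — that makes it an eleventh of some quality.
Counting semitones, F#3→B4 is 17, which is the perfect eleventh.
(Equivalently, a compound perfect fourth: a perfect fourth plus an octave.)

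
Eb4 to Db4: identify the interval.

Descending from Eb4 to Db4 is the same interval as ascending Db4 to Eb4.
D to E spans two letter names (D-E): a second.
Counting semitones, Db4→Eb4 is 2, which is the major second.

major 2nd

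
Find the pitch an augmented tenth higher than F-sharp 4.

Counting three letter names plus an octave up from F lands on A.
An augmented tenth is 17 semitones; 17 semitones up from F#4 gives A##5.

A-double-sharp 5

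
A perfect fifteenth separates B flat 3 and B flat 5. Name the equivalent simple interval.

P8

Subtracting seven from the interval number removes an octave: 15 − 7 = 8.
Quality carries through unchanged, so the simple form is a perfect octave.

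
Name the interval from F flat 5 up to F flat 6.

perfect 8th

F to F is the same letter name, plus an octave, so the interval is some kind of octave.
Counting semitones, Fb5→Fb6 is 12, which is the perfect octave.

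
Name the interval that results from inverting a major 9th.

minor seventh

First reduce the compound major ninth to its simple form, a major second.
Interval numbers invert to sum to nine: 2 + 7 = 9, so a second inverts to a seventh.
And major becomes minor under inversion, so we get a minor seventh.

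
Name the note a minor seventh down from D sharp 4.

E sharp 3

The seventh takes the letter from D down to E.
Moving 10 semitones down from D#4 (the size of a minor seventh) reaches E#3.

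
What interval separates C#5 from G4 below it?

Descending from C#5 to G4 is the same interval as ascending G4 to C#5.
G to C spans four letter names (G-A-B-C): a fourth.
The perfect fourth is 5 semitones; here we have 6, one semitone wider: augmented.

A4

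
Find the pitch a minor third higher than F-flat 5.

A-double-flat 5

Three letter names up from F: A.
Moving 3 semitones up from Fb5 (the size of a minor third) reaches Abb5.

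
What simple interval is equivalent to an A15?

Take out an octave (7 from the number): 15 − 7 = 8.
Quality carries through unchanged, so the simple form is an augmented octave.

A8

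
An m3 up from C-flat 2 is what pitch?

Counting three letter names up from C lands on E.
Moving 3 semitones up from Cb2 (the size of a minor third) reaches Ebb2.

E-double-flat 2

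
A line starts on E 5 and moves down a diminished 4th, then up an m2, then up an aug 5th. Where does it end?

G double-sharp 5

A diminished fourth down from E5 is B#4.
Up a minor second from B#4: C#5 (1 semitone up).
Up an augmented fifth from C#5: G##5 (8 semitones up).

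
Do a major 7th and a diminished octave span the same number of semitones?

Yes

A major seventh = 11 semitones = a diminished octave; enharmonically equal.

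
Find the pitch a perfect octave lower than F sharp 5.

F sharp 4

For an octave the letter name doesn't change: still F, an octave down.
A perfect octave is 12 semitones; 12 semitones down from F#5 gives F#4.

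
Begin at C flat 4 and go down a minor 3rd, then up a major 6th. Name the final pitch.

Down a minor third from Cb4: Ab3 (3 semitones down).
Up a major sixth from Ab3: F4 (9 semitones up).

F 4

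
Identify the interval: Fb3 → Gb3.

major second

F to G spans two letter names (F-G): a second.
The major second spans 2 semitones, and Fb3 to Gb3 is exactly 2 semitones — so this is a major second.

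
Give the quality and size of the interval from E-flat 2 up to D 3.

major seventh

E to D spans seven letter names (E-F-G-A-B-C-D) — that makes it a seventh of some quality.
The major seventh spans 11 semitones, and Eb2 to D3 is exactly 11 semitones — so this is a major seventh.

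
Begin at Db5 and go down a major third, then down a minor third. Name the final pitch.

A major third down from Db5 is Bbb4.
A minor third down from Bbb4 is Gb4.

Gb4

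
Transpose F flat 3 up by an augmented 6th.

The sixth takes the letter from F up to D.
An augmented sixth is 10 semitones; 10 semitones up from Fb3 gives D4.

D 4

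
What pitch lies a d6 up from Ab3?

Fbb4

Six letter names up from A: F.
Moving 7 semitones up from Ab3 (the size of a diminished sixth) reaches Fbb4.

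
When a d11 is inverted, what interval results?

augmented fifth

First reduce the compound diminished eleventh to its simple form, a diminished fourth.
Inverted interval numbers add to nine, so a fourth pairs with a fifth (4 + 5 = 9).
And diminished becomes augmented under inversion, so we get an augmented fifth.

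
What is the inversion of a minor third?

M6

Inverted interval numbers add to nine, so a third pairs with a sixth (3 + 6 = 9).
The quality also flips — minor becomes major — giving a major sixth.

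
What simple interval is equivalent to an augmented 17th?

augmented 3rd

Each octave removed subtracts seven from the number: 17 − 14 = 3.
Quality carries through unchanged, so the simple form is an augmented third.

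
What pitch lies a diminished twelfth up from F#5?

Counting five letter names plus an octave up from F lands on C.
Moving 18 semitones up from F#5 (the size of a diminished twelfth) reaches C7.

C7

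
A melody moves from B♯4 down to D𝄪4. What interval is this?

m6

Descending from B#4 to D##4 is the same interval as ascending D##4 to B#4.
D to B spans six letter names (D-E-F-G-A-B): a sixth.
A major sixth would be 9 semitones, but D##4 to B#4 is 8 — one semitone narrower, making it a minor sixth.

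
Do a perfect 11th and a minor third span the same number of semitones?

No

A perfect eleventh is 17 semitones but a minor third is 3 semitones — different sizes.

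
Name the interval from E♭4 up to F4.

major 2nd

E to F spans two letter names (E-F) — that makes it a second of some quality.
Eb4 to F4 is 2 semitones, matching the major second exactly, so the quality is major.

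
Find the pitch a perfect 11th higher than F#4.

B5

Four letters up from F (plus an octave) reaches B.
A perfect eleventh spans 17 semitones, so from F#4 the target pitch is B5.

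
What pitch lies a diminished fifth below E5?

The fifth takes the letter from E down to A.
A diminished fifth is 6 semitones; 6 semitones down from E5 gives A#4.

A#4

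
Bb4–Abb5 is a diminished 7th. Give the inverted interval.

The rule of nine gives the new number: 9 − 7 = 2, so a seventh becomes a second.
Quality inverts too: diminished becomes augmented. That makes the inversion an augmented second.

A2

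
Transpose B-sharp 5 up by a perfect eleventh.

E-sharp 7

Four letters up from B (plus an octave) reaches E.
A perfect eleventh spans 17 semitones, so from B#5 the target pitch is E#7.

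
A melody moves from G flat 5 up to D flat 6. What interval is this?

G to D spans five letter names (G-A-B-C-D) — that makes it a fifth of some quality.
Gb5 to Db6 is 7 semitones, matching the perfect fifth exactly, so the quality is perfect.

perfect 5th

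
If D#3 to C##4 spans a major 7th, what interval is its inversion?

Inverted interval numbers add to nine, so a seventh pairs with a second (7 + 2 = 9).
The quality also flips — major becomes minor — giving a minor second.

minor second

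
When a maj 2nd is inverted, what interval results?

Inverted interval numbers add to nine, so a second pairs with a seventh (2 + 7 = 9).
Quality inverts too: major becomes minor. That makes the inversion a minor seventh.

m7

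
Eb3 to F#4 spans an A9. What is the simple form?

Each octave removed subtracts seven from the number: 9 − 7 = 2.
So an augmented ninth is an octave plus an augmented second. The quality is unchanged.

A2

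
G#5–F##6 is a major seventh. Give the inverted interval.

minor 2nd

Interval numbers invert to sum to nine: 7 + 2 = 9, so a seventh inverts to a second.
Quality inverts too: major becomes minor. That makes the inversion a minor second.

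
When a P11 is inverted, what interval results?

perfect 5th

First reduce the compound perfect eleventh to its simple form, a perfect fourth.
Interval numbers invert to sum to nine: 4 + 5 = 9, so a fourth inverts to a fifth.
The quality also flips — perfect stays perfect — giving a perfect fifth.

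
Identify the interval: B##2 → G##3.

minor 6th

B to G spans six letter names (B-C-D-E-F-G) — that makes it a sixth of some quality.
B##2 to G##3 is 8 semitones, a half step short of the major sixth (9), so this is minor.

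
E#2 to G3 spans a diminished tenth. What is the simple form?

Each octave removed subtracts seven from the number: 10 − 7 = 3.
That makes a diminished tenth a compound diminished third — an octave plus a diminished third.

diminished 3rd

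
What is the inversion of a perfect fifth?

perfect 4th

Interval numbers invert to sum to nine: 5 + 4 = 9, so a fifth inverts to a fourth.
The quality also flips — perfect stays perfect — giving a perfect fourth.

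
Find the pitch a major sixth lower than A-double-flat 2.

Six letter names down from A: C.
Moving 9 semitones down from Abb2 (the size of a major sixth) reaches Cbb2.

C-double-flat 2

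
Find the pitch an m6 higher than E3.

Counting six letter names up from E lands on C.
A minor sixth is 8 semitones; 8 semitones up from E3 gives C4.

C4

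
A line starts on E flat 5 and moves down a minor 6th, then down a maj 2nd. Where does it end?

F 4

Down a minor sixth from Eb5: G4 (8 semitones down).
Down a major second from G4: F4 (2 semitones down).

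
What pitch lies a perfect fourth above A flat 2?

D flat 3

Four letter names up from A: D.
A perfect fourth is 5 semitones; 5 semitones up from Ab2 gives Db3.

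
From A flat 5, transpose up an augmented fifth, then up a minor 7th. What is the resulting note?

D 7

Up an augmented fifth from Ab5: E6 (8 semitones up).
Up a minor seventh from E6: D7 (10 semitones up).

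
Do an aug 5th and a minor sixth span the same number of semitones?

Yes

Both span 8 semitones: an augmented fifth and a minor sixth are the same chromatic distance.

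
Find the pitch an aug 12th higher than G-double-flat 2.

Counting five letter names plus an octave up from G lands on D.
An augmented twelfth spans 20 semitones, so from Gbb2 the target pitch is Db4.

D-flat 4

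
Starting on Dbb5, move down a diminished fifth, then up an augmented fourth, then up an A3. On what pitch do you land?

E#5

A diminished fifth down from Dbb5 is Gb4.
Gb4 up an augmented fourth → C5 (6 semitones).
An augmented third up from C5 is E#5.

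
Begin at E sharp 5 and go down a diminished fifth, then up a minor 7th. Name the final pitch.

G double-sharp 5

E#5 down a diminished fifth → A##4 (6 semitones).
A minor seventh up from A##4 is G##5.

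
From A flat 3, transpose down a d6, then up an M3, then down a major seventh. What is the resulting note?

F sharp 2

Down a diminished sixth from Ab3: C#3 (7 semitones down).
C#3 up a major third → E#3 (4 semitones).
E#3 down a major seventh → F#2 (11 semitones).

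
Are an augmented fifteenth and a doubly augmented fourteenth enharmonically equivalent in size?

Yes

An augmented fifteenth spans 25 semitones, and a doubly augmented fourteenth also spans 25 semitones — they're enharmonic.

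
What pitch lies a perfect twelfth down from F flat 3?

B double-flat 1

Counting five letter names plus an octave down from F lands on B.
A perfect twelfth is 19 semitones; 19 semitones down from Fb3 gives Bbb1.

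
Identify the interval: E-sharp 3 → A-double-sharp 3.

E to A spans four letter names (E-F-G-A), so the interval is some kind of fourth.
The perfect fourth is 5 semitones; here we have 6, one semitone wider: augmented.

augmented 4th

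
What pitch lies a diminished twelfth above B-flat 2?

Counting five letter names plus an octave up from B lands on F.
A diminished twelfth is 18 semitones; 18 semitones up from Bb2 gives Fb4.

F-flat 4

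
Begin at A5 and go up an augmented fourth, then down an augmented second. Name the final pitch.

C6

A5 up an augmented fourth → D#6 (6 semitones).
D#6 down an augmented second → C6 (3 semitones).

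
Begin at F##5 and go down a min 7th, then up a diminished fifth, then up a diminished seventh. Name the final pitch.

A minor seventh down from F##5 is G##4.
Up a diminished fifth from G##4: D#5 (6 semitones up).
Up a diminished seventh from D#5: C6 (9 semitones up).

C6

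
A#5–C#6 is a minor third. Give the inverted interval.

M6

Inverted interval numbers add to nine, so a third pairs with a sixth (3 + 6 = 9).
The quality also flips — minor becomes major — giving a major sixth.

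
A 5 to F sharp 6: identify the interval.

A to F spans six letter names (A-B-C-D-E-F), so the interval is some kind of sixth.
A5 to F#6 is 9 semitones, matching the major sixth exactly, so the quality is major.

major 6th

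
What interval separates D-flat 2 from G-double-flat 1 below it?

Descending from Db2 to Gbb1 is the same interval as ascending Gbb1 to Db2.
G to D spans five letter names (G-A-B-C-D): a fifth.
The perfect fifth is 7 semitones; here we have 8, one semitone wider: augmented.

augmented fifth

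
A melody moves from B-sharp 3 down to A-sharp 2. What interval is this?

major 9th

Descending from B#3 to A#2 is the same interval as ascending A#2 to B#3.
A to B spans two letter names (A-B), plus an octave, so the interval is some kind of ninth.
A#2 to B#3 is 14 semitones, matching the major ninth exactly, so the quality is major.
(Equivalently, a compound major second: a major second plus an octave.)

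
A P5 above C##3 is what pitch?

Five letter names up from C: G.
Moving 7 semitones up from C##3 (the size of a perfect fifth) reaches G##3.

G##3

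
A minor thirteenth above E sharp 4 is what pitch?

C sharp 6

Six letters up from E (plus an octave) reaches C.
A minor thirteenth is 20 semitones; 20 semitones up from E#4 gives C#6.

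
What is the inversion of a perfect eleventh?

P5

First reduce the compound perfect eleventh to its simple form, a perfect fourth.
Inverted interval numbers add to nine, so a fourth pairs with a fifth (4 + 5 = 9).
The quality also flips — perfect stays perfect — giving a perfect fifth.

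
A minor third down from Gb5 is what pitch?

Eb5

Counting three letter names down from G lands on E.
Moving 3 semitones down from Gb5 (the size of a minor third) reaches Eb5.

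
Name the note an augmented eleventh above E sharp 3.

Four letters up from E (plus an octave) reaches A.
An augmented eleventh spans 18 semitones, so from E#3 the target pitch is A##4.

A double-sharp 4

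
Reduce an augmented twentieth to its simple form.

augmented sixth

Subtracting seven from the interval number removes an octave: 20 − 14 = 6.
Quality carries through unchanged, so the simple form is an augmented sixth.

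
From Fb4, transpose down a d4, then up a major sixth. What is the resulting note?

A4

Fb4 down a diminished fourth → C4 (4 semitones).
A major sixth up from C4 is A4.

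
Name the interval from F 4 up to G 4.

F to G spans two letter names (F-G): a second.
F4 to G4 is 2 semitones, matching the major second exactly, so the quality is major.

major second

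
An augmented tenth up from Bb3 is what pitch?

D#5

Three letters up from B (plus an octave) reaches D.
An augmented tenth is 17 semitones; 17 semitones up from Bb3 gives D#5.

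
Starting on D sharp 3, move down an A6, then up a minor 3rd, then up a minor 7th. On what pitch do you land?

G flat 3

Down an augmented sixth from D#3: F2 (10 semitones down).
Up a minor third from F2: Ab2 (3 semitones up).
A minor seventh up from Ab2 is Gb3.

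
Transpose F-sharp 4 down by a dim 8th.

The letter stays F (same as the start), shifted an octave down.
Moving 11 semitones down from F#4 (the size of a diminished octave) reaches F##3.

F-double-sharp 3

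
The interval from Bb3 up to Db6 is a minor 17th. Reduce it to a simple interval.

minor 3rd

Subtracting seven from the interval number removes an octave: 17 − 14 = 3.
Quality carries through unchanged, so the simple form is a minor third.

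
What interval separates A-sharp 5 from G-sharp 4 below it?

Descending from A#5 to G#4 is the same interval as ascending G#4 to A#5.
G to A spans two letter names (G-A), plus an octave — that makes it a ninth of some quality.
G#4 to A#5 is 14 semitones, matching the major ninth exactly, so the quality is major.
(Equivalently, a compound major second: a major second plus an octave.)

major ninth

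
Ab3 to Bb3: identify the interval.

major second

A to B spans two letter names (A-B): a second.
Ab3 to Bb3 is 2 semitones, matching the major second exactly, so the quality is major.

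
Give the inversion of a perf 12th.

First reduce the compound perfect twelfth to its simple form, a perfect fifth.
Interval numbers invert to sum to nine: 5 + 4 = 9, so a fifth inverts to a fourth.
The quality also flips — perfect stays perfect — giving a perfect fourth.

P4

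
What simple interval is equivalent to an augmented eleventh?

Take out an octave (7 from the number): 11 − 7 = 4.
That makes an augmented eleventh a compound augmented fourth — an octave plus an augmented fourth.

augmented 4th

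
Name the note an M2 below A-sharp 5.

The second takes the letter from A down to G.
A major second spans 2 semitones, so from A#5 the target pitch is G#5.

G-sharp 5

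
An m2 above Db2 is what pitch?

Ebb2

The second takes the letter from D up to E.
Moving 1 semitone up from Db2 (the size of a minor second) reaches Ebb2.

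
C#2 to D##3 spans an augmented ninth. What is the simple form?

Subtracting seven from the interval number removes an octave: 9 − 7 = 2.
That makes an augmented ninth a compound augmented second — an octave plus an augmented second.

augmented 2nd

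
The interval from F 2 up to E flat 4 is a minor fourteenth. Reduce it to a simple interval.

Subtracting seven from the interval number removes an octave: 14 − 7 = 7.
So a minor fourteenth is an octave plus a minor seventh. The quality is unchanged.

minor 7th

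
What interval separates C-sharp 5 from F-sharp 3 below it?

perfect 12th

Descending from C#5 to F#3 is the same interval as ascending F#3 to C#5.
F to C spans five letter names (F-G-A-B-C), plus an octave: a twelfth.
The perfect twelfth spans 19 semitones, and F#3 to C#5 is exactly 19 semitones — so this is a perfect twelfth.
(Equivalently, a compound perfect fifth: a perfect fifth plus an octave.)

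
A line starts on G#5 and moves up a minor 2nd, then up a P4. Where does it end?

Up a minor second from G#5: A5 (1 semitone up).
A perfect fourth up from A5 is D6.

D6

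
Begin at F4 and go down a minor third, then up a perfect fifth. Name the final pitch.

F4 down a minor third → D4 (3 semitones).
A perfect fifth up from D4 is A4.

A4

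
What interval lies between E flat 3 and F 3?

E to F spans two letter names (E-F): a second.
Counting semitones, Eb3→F3 is 2, which is the major second.

M2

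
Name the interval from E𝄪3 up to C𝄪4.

E to C spans six letter names (E-F-G-A-B-C): a sixth.
A major sixth would be 9 semitones, but E##3 to C##4 is 8 — one semitone narrower, making it a minor sixth.

minor sixth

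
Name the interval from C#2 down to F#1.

Descending from C#2 to F#1 is the same interval as ascending F#1 to C#2.
F to C spans five letter names (F-G-A-B-C), so the interval is some kind of fifth.
Counting semitones, F#1→C#2 is 7, which is the perfect fifth.

perfect fifth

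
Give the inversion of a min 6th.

Interval numbers invert to sum to nine: 6 + 3 = 9, so a sixth inverts to a third.
The quality also flips — minor becomes major — giving a major third.

major third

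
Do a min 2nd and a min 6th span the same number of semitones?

No

1 semitone (minor second) vs 8 semitones (minor sixth): not equal.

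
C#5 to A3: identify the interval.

Descending from C#5 to A3 is the same interval as ascending A3 to C#5.
A to C spans three letter names (A-B-C), plus an octave — that makes it a tenth of some quality.
A3 to C#5 is 16 semitones, matching the major tenth exactly, so the quality is major.
(Equivalently, a compound major third: a major third plus an octave.)

major tenth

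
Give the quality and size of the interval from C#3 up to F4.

diminished 11th

C to F spans four letter names (C-D-E-F), plus an octave — that makes it an eleventh of some quality.
A perfect eleventh would be 17 semitones; C#3 to F4 is 16, one semitone narrower, so the interval is diminished.
(Equivalently, a compound diminished fourth: a diminished fourth plus an octave.)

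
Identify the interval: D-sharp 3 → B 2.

major third

Descending from D#3 to B2 is the same interval as ascending B2 to D#3.
B to D spans three letter names (B-C-D): a third.
Counting semitones, B2→D#3 is 4, which is the major third.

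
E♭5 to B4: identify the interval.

Descending from Eb5 to B4 is the same interval as ascending B4 to Eb5.
B to E spans four letter names (B-C-D-E), so the interval is some kind of fourth.
B4 to Eb5 spans 4 semitones — one semitone narrower than the perfect fourth (5) — giving a diminished fourth.

diminished fourth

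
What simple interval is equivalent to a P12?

Each octave removed subtracts seven from the number: 12 − 7 = 5.
Quality carries through unchanged, so the simple form is a perfect fifth.

perfect 5th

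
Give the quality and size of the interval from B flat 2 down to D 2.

minor sixth

Descending from Bb2 to D2 is the same interval as ascending D2 to Bb2.
D to B spans six letter names (D-E-F-G-A-B) — that makes it a sixth of some quality.
D2 to Bb2 is 8 semitones, a half step short of the major sixth (9), so this is minor.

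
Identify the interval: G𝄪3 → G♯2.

augmented octave

Descending from G##3 to G#2 is the same interval as ascending G#2 to G##3.
G to G is the same letter name, plus an octave: an octave.
G#2 to G##3 spans 13 semitones — one semitone wider than the perfect octave (12) — giving an augmented octave.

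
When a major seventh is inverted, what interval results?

minor second

The rule of nine gives the new number: 9 − 7 = 2, so a seventh becomes a second.
Quality inverts too: major becomes minor. That makes the inversion a minor second.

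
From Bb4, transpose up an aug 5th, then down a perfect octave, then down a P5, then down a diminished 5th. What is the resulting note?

E#3

Bb4 up an augmented fifth → F#5 (8 semitones).
A perfect octave down from F#5 is F#4.
F#4 down a perfect fifth → B3 (7 semitones).
A diminished fifth down from B3 is E#3.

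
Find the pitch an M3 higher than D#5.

The third takes the letter from D up to F.
A major third is 4 semitones; 4 semitones up from D#5 gives F##5.

F##5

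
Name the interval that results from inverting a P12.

First reduce the compound perfect twelfth to its simple form, a perfect fifth.
Interval numbers invert to sum to nine: 5 + 4 = 9, so a fifth inverts to a fourth.
The quality also flips — perfect stays perfect — giving a perfect fourth.

perfect 4th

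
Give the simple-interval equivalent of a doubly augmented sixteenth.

Subtracting seven from the interval number removes an octave: 16 − 14 = 2.
That makes a doubly augmented sixteenth a compound doubly augmented second — 2 octaves plus a doubly augmented second.

AA2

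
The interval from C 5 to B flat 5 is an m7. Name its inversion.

Interval numbers invert to sum to nine: 7 + 2 = 9, so a seventh inverts to a second.
Quality inverts too: minor becomes major. That makes the inversion a major second.

major second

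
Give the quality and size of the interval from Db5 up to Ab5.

perfect fifth

D to A spans five letter names (D-E-F-G-A) — that makes it a fifth of some quality.
Db5 to Ab5 is 7 semitones, matching the perfect fifth exactly, so the quality is perfect.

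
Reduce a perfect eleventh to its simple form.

Subtracting seven from the interval number removes an octave: 11 − 7 = 4.
That makes a perfect eleventh a compound perfect fourth — an octave plus a perfect fourth.

P4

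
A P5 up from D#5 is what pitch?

The fifth takes the letter from D up to A.
Moving 7 semitones up from D#5 (the size of a perfect fifth) reaches A#5.

A#5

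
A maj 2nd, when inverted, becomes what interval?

Interval numbers invert to sum to nine: 2 + 7 = 9, so a second inverts to a seventh.
Quality inverts too: major becomes minor. That makes the inversion a minor seventh.

minor 7th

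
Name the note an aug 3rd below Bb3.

Gbb3

The third takes the letter from B down to G.
Moving 5 semitones down from Bb3 (the size of an augmented third) reaches Gbb3.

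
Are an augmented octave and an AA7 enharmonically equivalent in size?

An augmented octave = 13 semitones = a doubly augmented seventh; enharmonically equal.

Yes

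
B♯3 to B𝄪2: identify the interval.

diminished octave

Descending from B#3 to B##2 is the same interval as ascending B##2 to B#3.
B to B is the same letter name, plus an octave: an octave.
B##2 to B#3 spans 11 semitones — one semitone narrower than the perfect octave (12) — giving a diminished octave.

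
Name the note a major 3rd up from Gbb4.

Bbb4

The third takes the letter from G up to B.
Moving 4 semitones up from Gbb4 (the size of a major third) reaches Bbb4.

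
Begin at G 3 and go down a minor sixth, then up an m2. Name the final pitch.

G3 down a minor sixth → B2 (8 semitones).
Up a minor second from B2: C3 (1 semitone up).

C 3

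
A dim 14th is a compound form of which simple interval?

diminished 7th

Take out an octave (7 from the number): 14 − 7 = 7.
Quality carries through unchanged, so the simple form is a diminished seventh.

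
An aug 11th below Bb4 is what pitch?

Fb3

Four letters down from B (plus an octave) reaches F.
An augmented eleventh is 18 semitones; 18 semitones down from Bb4 gives Fb3.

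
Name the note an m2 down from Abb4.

Two letter names down from A: G.
Moving 1 semitone down from Abb4 (the size of a minor second) reaches Gb4.

Gb4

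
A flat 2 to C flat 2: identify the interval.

major sixth

Descending from Ab2 to Cb2 is the same interval as ascending Cb2 to Ab2.
C to A spans six letter names (C-D-E-F-G-A), so the interval is some kind of sixth.
Counting semitones, Cb2→Ab2 is 9, which is the major sixth.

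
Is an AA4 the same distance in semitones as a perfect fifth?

Yes

Both span 7 semitones: a doubly augmented fourth and a perfect fifth are the same chromatic distance.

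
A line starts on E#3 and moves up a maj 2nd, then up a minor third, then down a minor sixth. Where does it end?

C##3

E#3 up a major second → F##3 (2 semitones).
F##3 up a minor third → A#3 (3 semitones).
A#3 down a minor sixth → C##3 (8 semitones).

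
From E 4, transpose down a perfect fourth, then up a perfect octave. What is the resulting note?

B 4

Down a perfect fourth from E4: B3 (5 semitones down).
B3 up a perfect octave → B4 (12 semitones).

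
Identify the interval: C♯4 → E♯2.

Descending from C#4 to E#2 is the same interval as ascending E#2 to C#4.
E to C spans six letter names (E-F-G-A-B-C), plus an octave — that makes it a thirteenth of some quality.
At 20 semitones, E#2→C#4 falls one short of a major thirteenth: minor.
(Equivalently, a compound minor sixth: a minor sixth plus an octave.)

minor 13th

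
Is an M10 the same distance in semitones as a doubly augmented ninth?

A major tenth = 16 semitones = a doubly augmented ninth; enharmonically equal.

Yes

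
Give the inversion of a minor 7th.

The rule of nine gives the new number: 9 − 7 = 2, so a seventh becomes a second.
And minor becomes major under inversion, so we get a major second.

major 2nd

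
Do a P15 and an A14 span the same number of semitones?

Both span 24 semitones: a perfect fifteenth and an augmented fourteenth are the same chromatic distance.

Yes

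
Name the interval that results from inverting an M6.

minor 3rd

Inverted interval numbers add to nine, so a sixth pairs with a third (6 + 3 = 9).
The quality also flips — major becomes minor — giving a minor third.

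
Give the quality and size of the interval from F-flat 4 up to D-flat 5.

F to D spans six letter names (F-G-A-B-C-D): a sixth.
Fb4 to Db5 is 9 semitones, matching the major sixth exactly, so the quality is major.

major 6th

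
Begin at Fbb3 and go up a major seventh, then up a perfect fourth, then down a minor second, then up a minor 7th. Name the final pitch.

Fb5

A major seventh up from Fbb3 is Ebb4.
Up a perfect fourth from Ebb4: Abb4 (5 semitones up).
A minor second down from Abb4 is Gb4.
A minor seventh up from Gb4 is Fb5.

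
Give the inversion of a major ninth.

minor seventh

First reduce the compound major ninth to its simple form, a major second.
Interval numbers invert to sum to nine: 2 + 7 = 9, so a second inverts to a seventh.
And major becomes minor under inversion, so we get a minor seventh.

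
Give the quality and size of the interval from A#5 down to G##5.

Descending from A#5 to G##5 is the same interval as ascending G##5 to A#5.
G to A spans two letter names (G-A): a second.
A major second would be 2 semitones, but G##5 to A#5 is 1 — one semitone narrower, making it a minor second.

m2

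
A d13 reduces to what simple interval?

Each octave removed subtracts seven from the number: 13 − 7 = 6.
So a diminished thirteenth is an octave plus a diminished sixth. The quality is unchanged.

diminished sixth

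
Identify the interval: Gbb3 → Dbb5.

G to D spans five letter names (G-A-B-C-D), plus an octave — that makes it a twelfth of some quality.
The perfect twelfth spans 19 semitones, and Gbb3 to Dbb5 is exactly 19 semitones — so this is a perfect twelfth.
(Equivalently, a compound perfect fifth: a perfect fifth plus an octave.)

perfect twelfth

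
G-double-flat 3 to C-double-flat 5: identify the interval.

G to C spans four letter names (G-A-B-C), plus an octave: an eleventh.
Counting semitones, Gbb3→Cbb5 is 17, which is the perfect eleventh.
(Equivalently, a compound perfect fourth: a perfect fourth plus an octave.)

perfect eleventh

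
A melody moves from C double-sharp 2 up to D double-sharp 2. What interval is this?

M2

C to D spans two letter names (C-D): a second.
The major second spans 2 semitones, and C##2 to D##2 is exactly 2 semitones — so this is a major second.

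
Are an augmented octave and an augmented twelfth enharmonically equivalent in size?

No

13 semitones (augmented octave) vs 20 semitones (augmented twelfth): not equal.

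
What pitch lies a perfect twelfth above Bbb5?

Five letters up from B (plus an octave) reaches F.
A perfect twelfth is 19 semitones; 19 semitones up from Bbb5 gives Fb7.

Fb7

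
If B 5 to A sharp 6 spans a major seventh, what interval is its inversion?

minor 2nd

The rule of nine gives the new number: 9 − 7 = 2, so a seventh becomes a second.
And major becomes minor under inversion, so we get a minor second.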